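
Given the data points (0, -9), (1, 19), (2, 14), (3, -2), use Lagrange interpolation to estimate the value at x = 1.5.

Lagrange interpolation formula:
P(x) = Σ yᵢ × Lᵢ(x)
where Lᵢ(x) = Π_{j≠i} (x - xⱼ)/(xᵢ - xⱼ)

L_0(1.5) = (1.5 - 1)/(0 - 1) × (1.5 - 2)/(0 - 2) × (1.5 - 3)/(0 - 3) = -0.062500
L_1(1.5) = (1.5 - 0)/(1 - 0) × (1.5 - 2)/(1 - 2) × (1.5 - 3)/(1 - 3) = 0.562500
L_2(1.5) = (1.5 - 0)/(2 - 0) × (1.5 - 1)/(2 - 1) × (1.5 - 3)/(2 - 3) = 0.562500
L_3(1.5) = (1.5 - 0)/(3 - 0) × (1.5 - 1)/(3 - 1) × (1.5 - 2)/(3 - 2) = -0.062500

P(1.5) = (-9)×L_0(1.5) + 19×L_1(1.5) + 14×L_2(1.5) + (-2)×L_3(1.5)
P(1.5) = 19.250000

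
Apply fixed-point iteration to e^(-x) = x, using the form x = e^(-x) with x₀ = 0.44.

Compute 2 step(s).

Equation: e^(-x) = x
Fixed-point form: x = e^(-x)
x₀ = 0.44

x_1 = g(0.440000) = 0.644036
x_2 = g(0.644036) = 0.525168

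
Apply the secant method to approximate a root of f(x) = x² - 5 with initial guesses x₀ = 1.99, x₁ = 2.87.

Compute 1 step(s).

f(x) = x² - 5
x₀ = 1.99, x₁ = 2.87

Secant formula: x_{n+1} = x_n - f(x_n)(x_n - x_{n-1})/(f(x_n) - f(x_{n-1}))

Iteration 1:
  f(1.990000) = -1.039900
  f(2.870000) = 3.236900
  x_2 = 2.870000 - 3.236900×(2.870000 - 1.990000)/(3.236900 - (-1.039900))
       = 2.203971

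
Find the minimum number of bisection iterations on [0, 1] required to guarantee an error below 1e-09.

We need (b-a)/2^n ≤ 1e-09
(1 - 0)/2^n ≤ 1e-09
1/2^n ≤ 1e-09
2^n ≥ 1000000000
n ≥ log₂(1000000000) = 29.90
n ≥ 30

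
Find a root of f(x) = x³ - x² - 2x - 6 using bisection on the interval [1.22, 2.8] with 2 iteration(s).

f(x) = x³ - x² - 2x - 6
Initial interval: [1.22, 2.8]

Iteration 1:
  c_1 = (1.220000 + 2.800000)/2 = 2.010000
  f(c_1) = f(2.010000) = -5.939499
  f(a) × f(c) ≥ 0, new interval: [2.010000, 2.800000]
Iteration 2:
  c_2 = (2.010000 + 2.800000)/2 = 2.405000
  f(c_2) = f(2.405000) = -2.683445
  f(a) × f(c) ≥ 0, new interval: [2.405000, 2.800000]

After 2 iteration(s), the approximation is c_2 = 2.405000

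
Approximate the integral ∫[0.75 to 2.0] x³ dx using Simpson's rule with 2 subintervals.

f(x) = x³
a = 0.75, b = 2.0, n = 2
h = (b - a)/n = 0.625000

Simpson's rule: (h/3)[f(x₀) + 4f(x₁) + 2f(x₂) + ... + f(xₙ)]

x_0 = 0.7500, f(x_0) = 0.421875, coefficient = 1
x_1 = 1.3750, f(x_1) = 2.599609, coefficient = 4
x_2 = 2.0000, f(x_2) = 8.000000, coefficient = 1

I ≈ (0.625000/3) × 18.820312 = 3.920898
Exact value: 3.920898
Error: 0.000000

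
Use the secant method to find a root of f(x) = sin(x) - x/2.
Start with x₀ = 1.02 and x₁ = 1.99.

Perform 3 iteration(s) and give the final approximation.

f(x) = sin(x) - x/2
x₀ = 1.02, x₁ = 1.99

Secant formula: x_{n+1} = x_n - f(x_n)(x_n - x_{n-1})/(f(x_n) - f(x_{n-1}))

Iteration 1:
  f(1.020000) = 0.342108
  f(1.990000) = -0.081587
  x_2 = 1.990000 - (-0.081587)×(1.990000 - 1.020000)/(-0.081587 - 0.342108)
       = 1.803217
Iteration 2:
  f(1.990000) = -0.081587
  f(1.803217) = 0.071503
  x_3 = 1.803217 - 0.071503×(1.803217 - 1.990000)/(0.071503 - (-0.081587))
       = 1.890457
Iteration 3:
  f(1.803217) = 0.071503
  f(1.890457) = 0.004113
  x_4 = 1.890457 - 0.004113×(1.890457 - 1.803217)/(0.004113 - 0.071503)
       = 1.895782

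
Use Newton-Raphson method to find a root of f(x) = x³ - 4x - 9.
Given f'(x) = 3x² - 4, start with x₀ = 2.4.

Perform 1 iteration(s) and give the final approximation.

f(x) = x³ - 4x - 9
f'(x) = 3x² - 4
x₀ = 2.4

Newton-Raphson formula: x_{n+1} = x_n - f(x_n)/f'(x_n)

Iteration 1:
  f(2.400000) = -4.776000
  f'(2.400000) = 13.280000
  x_1 = 2.400000 - (-4.776000)/13.280000 = 2.759639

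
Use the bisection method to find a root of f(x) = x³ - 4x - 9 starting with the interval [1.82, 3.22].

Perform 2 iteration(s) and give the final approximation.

f(x) = x³ - 4x - 9
Initial interval: [1.82, 3.22]

Iteration 1:
  c_1 = (1.820000 + 3.220000)/2 = 2.520000
  f(c_1) = f(2.520000) = -3.076992
  f(a) × f(c) ≥ 0, new interval: [2.520000, 3.220000]
Iteration 2:
  c_2 = (2.520000 + 3.220000)/2 = 2.870000
  f(c_2) = f(2.870000) = 3.159903
  f(a) × f(c) < 0, new interval: [2.520000, 2.870000]

After 2 iteration(s), the approximation is c_2 = 2.870000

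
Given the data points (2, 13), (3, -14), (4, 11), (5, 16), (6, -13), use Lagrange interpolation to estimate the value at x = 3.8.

Lagrange interpolation formula:
P(x) = Σ yᵢ × Lᵢ(x)
where Lᵢ(x) = Π_{j≠i} (x - xⱼ)/(xᵢ - xⱼ)

L_0(3.8) = (3.8 - 3)/(2 - 3) × (3.8 - 4)/(2 - 4) × (3.8 - 5)/(2 - 5) × (3.8 - 6)/(2 - 6) = -0.017600
L_1(3.8) = (3.8 - 2)/(3 - 2) × (3.8 - 4)/(3 - 4) × (3.8 - 5)/(3 - 5) × (3.8 - 6)/(3 - 6) = 0.158400
L_2(3.8) = (3.8 - 2)/(4 - 2) × (3.8 - 3)/(4 - 3) × (3.8 - 5)/(4 - 5) × (3.8 - 6)/(4 - 6) = 0.950400
L_3(3.8) = (3.8 - 2)/(5 - 2) × (3.8 - 3)/(5 - 3) × (3.8 - 4)/(5 - 4) × (3.8 - 6)/(5 - 6) = -0.105600
L_4(3.8) = (3.8 - 2)/(6 - 2) × (3.8 - 3)/(6 - 3) × (3.8 - 4)/(6 - 4) × (3.8 - 5)/(6 - 5) = 0.014400

P(3.8) = 13×L_0(3.8) + (-14)×L_1(3.8) + 11×L_2(3.8) + 16×L_3(3.8) + (-13)×L_4(3.8)
P(3.8) = 6.131200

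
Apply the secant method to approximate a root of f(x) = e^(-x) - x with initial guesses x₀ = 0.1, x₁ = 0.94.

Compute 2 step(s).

f(x) = e^(-x) - x
x₀ = 0.1, x₁ = 0.94

Secant formula: x_{n+1} = x_n - f(x_n)(x_n - x_{n-1})/(f(x_n) - f(x_{n-1}))

Iteration 1:
  f(0.100000) = 0.804837
  f(0.940000) = -0.549372
  x_2 = 0.940000 - (-0.549372)×(0.940000 - 0.100000)/(-0.549372 - 0.804837)
       = 0.599231
Iteration 2:
  f(0.940000) = -0.549372
  f(0.599231) = -0.049997
  x_3 = 0.599231 - (-0.049997)×(0.599231 - 0.940000)/(-0.049997 - (-0.549372))
       = 0.565113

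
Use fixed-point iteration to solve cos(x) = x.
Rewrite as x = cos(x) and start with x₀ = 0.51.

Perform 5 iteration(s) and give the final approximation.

Equation: cos(x) = x
Fixed-point form: x = cos(x)
x₀ = 0.51

x_1 = g(0.510000) = 0.872745
x_2 = g(0.872745) = 0.642726
x_3 = g(0.642726) = 0.800465
x_4 = g(0.800465) = 0.696373
x_5 = g(0.696373) = 0.767173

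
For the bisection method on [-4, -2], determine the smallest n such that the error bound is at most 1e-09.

We need (b-a)/2^n ≤ 1e-09
(-2 - (-4))/2^n ≤ 1e-09
2/2^n ≤ 1e-09
2^n ≥ 2000000000
n ≥ log₂(2000000000) = 30.90
n ≥ 31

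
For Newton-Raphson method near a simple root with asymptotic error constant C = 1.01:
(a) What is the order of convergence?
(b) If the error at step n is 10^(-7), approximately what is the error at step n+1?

(a) Newton-Raphson has quadratic (order 2) convergence near simple roots.
    This means |e_{n+1}| ≈ C|e_n|².

(b) With |e_n| = 10^(-7) and C = 1.01:
    |e_{n+1}| ≈ 1.01 × (10^(-7))² = 1.01 × 10^(-14)

(a) 2 (quadratic); (b) |e_{n+1}| ≈ 1.010e-14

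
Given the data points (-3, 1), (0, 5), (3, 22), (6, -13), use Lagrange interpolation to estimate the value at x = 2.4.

Lagrange interpolation formula:
P(x) = Σ yᵢ × Lᵢ(x)
where Lᵢ(x) = Π_{j≠i} (x - xⱼ)/(xᵢ - xⱼ)

L_0(2.4) = (2.4 - 0)/(-3 - 0) × (2.4 - 3)/(-3 - 3) × (2.4 - 6)/(-3 - 6) = -0.032000
L_1(2.4) = (2.4 - (-3))/(0 - (-3)) × (2.4 - 3)/(0 - 3) × (2.4 - 6)/(0 - 6) = 0.216000
L_2(2.4) = (2.4 - (-3))/(3 - (-3)) × (2.4 - 0)/(3 - 0) × (2.4 - 6)/(3 - 6) = 0.864000
L_3(2.4) = (2.4 - (-3))/(6 - (-3)) × (2.4 - 0)/(6 - 0) × (2.4 - 3)/(6 - 3) = -0.048000

P(2.4) = 1×L_0(2.4) + 5×L_1(2.4) + 22×L_2(2.4) + (-13)×L_3(2.4)
P(2.4) = 20.680000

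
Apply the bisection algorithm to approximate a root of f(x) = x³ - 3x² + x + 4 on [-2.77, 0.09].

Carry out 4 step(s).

f(x) = x³ - 3x² + x + 4
Initial interval: [-2.77, 0.09]

Iteration 1:
  c_1 = (-2.770000 + 0.090000)/2 = -1.340000
  f(c_1) = f(-1.340000) = -5.132904
  f(a) × f(c) ≥ 0, new interval: [-1.340000, 0.090000]
Iteration 2:
  c_2 = (-1.340000 + 0.090000)/2 = -0.625000
  f(c_2) = f(-0.625000) = 1.958984
  f(a) × f(c) < 0, new interval: [-1.340000, -0.625000]
Iteration 3:
  c_3 = (-1.340000 + (-0.625000))/2 = -0.982500
  f(c_3) = f(-0.982500) = -0.826832
  f(a) × f(c) ≥ 0, new interval: [-0.982500, -0.625000]
Iteration 4:
  c_4 = (-0.982500 + (-0.625000))/2 = -0.803750
  f(c_4) = f(-0.803750) = 0.738974
  f(a) × f(c) < 0, new interval: [-0.982500, -0.803750]

After 4 iteration(s), the approximation is c_4 = -0.803750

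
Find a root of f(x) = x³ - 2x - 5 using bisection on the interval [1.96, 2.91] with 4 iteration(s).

f(x) = x³ - 2x - 5
Initial interval: [1.96, 2.91]

Iteration 1:
  c_1 = (1.960000 + 2.910000)/2 = 2.435000
  f(c_1) = f(2.435000) = 4.567663
  f(a) × f(c) < 0, new interval: [1.960000, 2.435000]
Iteration 2:
  c_2 = (1.960000 + 2.435000)/2 = 2.197500
  f(c_2) = f(2.197500) = 1.216741
  f(a) × f(c) < 0, new interval: [1.960000, 2.197500]
Iteration 3:
  c_3 = (1.960000 + 2.197500)/2 = 2.078750
  f(c_3) = f(2.078750) = -0.174802
  f(a) × f(c) ≥ 0, new interval: [2.078750, 2.197500]
Iteration 4:
  c_4 = (2.078750 + 2.197500)/2 = 2.138125
  f(c_4) = f(2.138125) = 0.498356
  f(a) × f(c) < 0, new interval: [2.078750, 2.138125]

After 4 iteration(s), the approximation is c_4 = 2.138125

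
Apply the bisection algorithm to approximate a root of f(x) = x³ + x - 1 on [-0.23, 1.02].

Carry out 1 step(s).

f(x) = x³ + x - 1
Initial interval: [-0.23, 1.02]

Iteration 1:
  c_1 = (-0.230000 + 1.020000)/2 = 0.395000
  f(c_1) = f(0.395000) = -0.543370
  f(a) × f(c) ≥ 0, new interval: [0.395000, 1.020000]

After 1 iteration(s), the approximation is c_1 = 0.395000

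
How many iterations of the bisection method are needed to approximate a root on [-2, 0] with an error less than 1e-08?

We need (b-a)/2^n ≤ 1e-08
(0 - (-2))/2^n ≤ 1e-08
2/2^n ≤ 1e-08
2^n ≥ 200000000
n ≥ log₂(200000000) = 27.58
n ≥ 28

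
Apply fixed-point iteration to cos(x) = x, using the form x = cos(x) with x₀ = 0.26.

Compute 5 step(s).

Equation: cos(x) = x
Fixed-point form: x = cos(x)
x₀ = 0.26

x_1 = g(0.260000) = 0.966390
x_2 = g(0.966390) = 0.568274
x_3 = g(0.568274) = 0.842831
x_4 = g(0.842831) = 0.665352
x_5 = g(0.665352) = 0.786700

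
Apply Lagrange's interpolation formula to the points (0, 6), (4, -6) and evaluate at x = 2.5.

Lagrange interpolation formula:
P(x) = Σ yᵢ × Lᵢ(x)
where Lᵢ(x) = Π_{j≠i} (x - xⱼ)/(xᵢ - xⱼ)

L_0(2.5) = (2.5 - 4)/(0 - 4) = 0.375000
L_1(2.5) = (2.5 - 0)/(4 - 0) = 0.625000

P(2.5) = 6×L_0(2.5) + (-6)×L_1(2.5)
P(2.5) = -1.500000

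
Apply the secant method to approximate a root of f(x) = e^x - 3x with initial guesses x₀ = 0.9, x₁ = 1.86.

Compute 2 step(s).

f(x) = e^x - 3x
x₀ = 0.9, x₁ = 1.86

Secant formula: x_{n+1} = x_n - f(x_n)(x_n - x_{n-1})/(f(x_n) - f(x_{n-1}))

Iteration 1:
  f(0.900000) = -0.240397
  f(1.860000) = 0.843737
  x_2 = 1.860000 - 0.843737×(1.860000 - 0.900000)/(0.843737 - (-0.240397))
       = 1.112871
Iteration 2:
  f(1.860000) = 0.843737
  f(1.112871) = -0.295530
  x_3 = 1.112871 - (-0.295530)×(1.112871 - 1.860000)/(-0.295530 - 0.843737)
       = 1.306679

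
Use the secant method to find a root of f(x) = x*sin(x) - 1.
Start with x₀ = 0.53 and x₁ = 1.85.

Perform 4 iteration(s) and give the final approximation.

f(x) = x*sin(x) - 1
x₀ = 0.53, x₁ = 1.85

Secant formula: x_{n+1} = x_n - f(x_n)(x_n - x_{n-1})/(f(x_n) - f(x_{n-1}))

Iteration 1:
  f(0.530000) = -0.732067
  f(1.850000) = 0.778359
  x_2 = 1.850000 - 0.778359×(1.850000 - 0.530000)/(0.778359 - (-0.732067))
       = 1.169772
Iteration 2:
  f(1.850000) = 0.778359
  f(1.169772) = 0.076964
  x_3 = 1.169772 - 0.076964×(1.169772 - 1.850000)/(0.076964 - 0.778359)
       = 1.095130
Iteration 3:
  f(1.169772) = 0.076964
  f(1.095130) = -0.026442
  x_4 = 1.095130 - (-0.026442)×(1.095130 - 1.169772)/(-0.026442 - 0.076964)
       = 1.114217
Iteration 4:
  f(1.095130) = -0.026442
  f(1.114217) = 0.000083
  x_5 = 1.114217 - 0.000083×(1.114217 - 1.095130)/(0.000083 - (-0.026442))
       = 1.114157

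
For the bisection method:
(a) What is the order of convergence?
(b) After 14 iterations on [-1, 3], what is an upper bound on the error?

(a) Bisection has linear (order 1) convergence; the error is halved each step.

(b) Error bound = (b-a)/2^n = (3 - (-1))/2^{14}
    = 4/2^{14}

(a) 1 (linear); (b) error ≤ 2.44e-04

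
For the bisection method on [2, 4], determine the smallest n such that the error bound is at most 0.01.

We need (b-a)/2^n ≤ 0.01
(4 - 2)/2^n ≤ 0.01
2/2^n ≤ 0.01
2^n ≥ 200
n ≥ log₂(200) = 7.64
n ≥ 8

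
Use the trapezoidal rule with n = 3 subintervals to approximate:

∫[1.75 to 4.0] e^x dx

f(x) = e^x
a = 1.75, b = 4.0, n = 3
h = (b - a)/n = 0.750000

Trapezoidal rule: (h/2)[f(x₀) + 2f(x₁) + 2f(x₂) + ... + f(xₙ)]

x_0 = 1.7500, f(x_0) = 5.754603, coefficient = 1
x_1 = 2.5000, f(x_1) = 12.182494, coefficient = 2
x_2 = 3.2500, f(x_2) = 25.790340, coefficient = 2
x_3 = 4.0000, f(x_3) = 54.598150, coefficient = 1

I ≈ (0.750000/2) × 136.298420 = 51.111908
Exact value: 48.843547
Error: 2.268360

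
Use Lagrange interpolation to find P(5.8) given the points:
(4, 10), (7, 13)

Lagrange interpolation formula:
P(x) = Σ yᵢ × Lᵢ(x)
where Lᵢ(x) = Π_{j≠i} (x - xⱼ)/(xᵢ - xⱼ)

L_0(5.8) = (5.8 - 7)/(4 - 7) = 0.400000
L_1(5.8) = (5.8 - 4)/(7 - 4) = 0.600000

P(5.8) = 10×L_0(5.8) + 13×L_1(5.8)
P(5.8) = 11.800000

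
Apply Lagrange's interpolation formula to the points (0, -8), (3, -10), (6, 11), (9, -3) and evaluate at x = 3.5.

Lagrange interpolation formula:
P(x) = Σ yᵢ × Lᵢ(x)
where Lᵢ(x) = Π_{j≠i} (x - xⱼ)/(xᵢ - xⱼ)

L_0(3.5) = (3.5 - 3)/(0 - 3) × (3.5 - 6)/(0 - 6) × (3.5 - 9)/(0 - 9) = -0.042438
L_1(3.5) = (3.5 - 0)/(3 - 0) × (3.5 - 6)/(3 - 6) × (3.5 - 9)/(3 - 9) = 0.891204
L_2(3.5) = (3.5 - 0)/(6 - 0) × (3.5 - 3)/(6 - 3) × (3.5 - 9)/(6 - 9) = 0.178241
L_3(3.5) = (3.5 - 0)/(9 - 0) × (3.5 - 3)/(9 - 3) × (3.5 - 6)/(9 - 6) = -0.027006

P(3.5) = (-8)×L_0(3.5) + (-10)×L_1(3.5) + 11×L_2(3.5) + (-3)×L_3(3.5)
P(3.5) = -6.530864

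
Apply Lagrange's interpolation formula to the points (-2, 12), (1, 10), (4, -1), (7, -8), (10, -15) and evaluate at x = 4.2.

Lagrange interpolation formula:
P(x) = Σ yᵢ × Lᵢ(x)
where Lᵢ(x) = Π_{j≠i} (x - xⱼ)/(xᵢ - xⱼ)

L_0(4.2) = (4.2 - 1)/(-2 - 1) × (4.2 - 4)/(-2 - 4) × (4.2 - 7)/(-2 - 7) × (4.2 - 10)/(-2 - 10) = 0.005347
L_1(4.2) = (4.2 - (-2))/(1 - (-2)) × (4.2 - 4)/(1 - 4) × (4.2 - 7)/(1 - 7) × (4.2 - 10)/(1 - 10) = -0.041435
L_2(4.2) = (4.2 - (-2))/(4 - (-2)) × (4.2 - 1)/(4 - 1) × (4.2 - 7)/(4 - 7) × (4.2 - 10)/(4 - 10) = 0.994449
L_3(4.2) = (4.2 - (-2))/(7 - (-2)) × (4.2 - 1)/(7 - 1) × (4.2 - 4)/(7 - 4) × (4.2 - 10)/(7 - 10) = 0.047355
L_4(4.2) = (4.2 - (-2))/(10 - (-2)) × (4.2 - 1)/(10 - 1) × (4.2 - 4)/(10 - 4) × (4.2 - 7)/(10 - 7) = -0.005715

P(4.2) = 12×L_0(4.2) + 10×L_1(4.2) + (-1)×L_2(4.2) + (-8)×L_3(4.2) + (-15)×L_4(4.2)
P(4.2) = -1.637755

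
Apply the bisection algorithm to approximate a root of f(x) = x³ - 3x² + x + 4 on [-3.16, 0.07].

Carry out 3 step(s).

f(x) = x³ - 3x² + x + 4
Initial interval: [-3.16, 0.07]

Iteration 1:
  c_1 = (-3.160000 + 0.070000)/2 = -1.545000
  f(c_1) = f(-1.545000) = -8.394029
  f(a) × f(c) ≥ 0, new interval: [-1.545000, 0.070000]
Iteration 2:
  c_2 = (-1.545000 + 0.070000)/2 = -0.737500
  f(c_2) = f(-0.737500) = 1.229650
  f(a) × f(c) < 0, new interval: [-1.545000, -0.737500]
Iteration 3:
  c_3 = (-1.545000 + (-0.737500))/2 = -1.141250
  f(c_3) = f(-1.141250) = -2.535028
  f(a) × f(c) ≥ 0, new interval: [-1.141250, -0.737500]

After 3 iteration(s), the approximation is c_3 = -1.141250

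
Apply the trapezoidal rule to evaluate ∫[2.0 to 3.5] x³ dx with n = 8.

f(x) = x³
a = 2.0, b = 3.5, n = 8
h = (b - a)/n = 0.187500

Trapezoidal rule: (h/2)[f(x₀) + 2f(x₁) + 2f(x₂) + ... + f(xₙ)]

x_0 = 2.0000, f(x_0) = 8.000000, coefficient = 1
x_1 = 2.1875, f(x_1) = 10.467529, coefficient = 2
x_2 = 2.3750, f(x_2) = 13.396484, coefficient = 2
x_3 = 2.5625, f(x_3) = 16.826416, coefficient = 2
x_4 = 2.7500, f(x_4) = 20.796875, coefficient = 2
x_5 = 2.9375, f(x_5) = 25.347412, coefficient = 2
x_6 = 3.1250, f(x_6) = 30.517578, coefficient = 2
x_7 = 3.3125, f(x_7) = 36.346924, coefficient = 2
x_8 = 3.5000, f(x_8) = 42.875000, coefficient = 1

I ≈ (0.187500/2) × 358.273438 = 33.588135
Exact value: 33.515625
Error: 0.072510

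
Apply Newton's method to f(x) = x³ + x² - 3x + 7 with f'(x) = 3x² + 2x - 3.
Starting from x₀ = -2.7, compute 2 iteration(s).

f(x) = x³ + x² - 3x + 7
f'(x) = 3x² + 2x - 3
x₀ = -2.7

Newton-Raphson formula: x_{n+1} = x_n - f(x_n)/f'(x_n)

Iteration 1:
  f(-2.700000) = 2.707000
  f'(-2.700000) = 13.470000
  x_1 = -2.700000 - 2.707000/13.470000 = -2.900965
Iteration 2:
  f(-2.900965) = -0.294864
  f'(-2.900965) = 16.444865
  x_2 = -2.900965 - (-0.294864)/16.444865 = -2.883035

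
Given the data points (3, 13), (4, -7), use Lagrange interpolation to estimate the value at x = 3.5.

Lagrange interpolation formula:
P(x) = Σ yᵢ × Lᵢ(x)
where Lᵢ(x) = Π_{j≠i} (x - xⱼ)/(xᵢ - xⱼ)

L_0(3.5) = (3.5 - 4)/(3 - 4) = 0.500000
L_1(3.5) = (3.5 - 3)/(4 - 3) = 0.500000

P(3.5) = 13×L_0(3.5) + (-7)×L_1(3.5)
P(3.5) = 3.000000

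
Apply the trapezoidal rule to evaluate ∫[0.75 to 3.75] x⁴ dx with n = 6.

f(x) = x⁴
a = 0.75, b = 3.75, n = 6
h = (b - a)/n = 0.500000

Trapezoidal rule: (h/2)[f(x₀) + 2f(x₁) + 2f(x₂) + ... + f(xₙ)]

x_0 = 0.7500, f(x_0) = 0.316406, coefficient = 1
x_1 = 1.2500, f(x_1) = 2.441406, coefficient = 2
x_2 = 1.7500, f(x_2) = 9.378906, coefficient = 2
x_3 = 2.2500, f(x_3) = 25.628906, coefficient = 2
x_4 = 2.7500, f(x_4) = 57.191406, coefficient = 2
x_5 = 3.2500, f(x_5) = 111.566406, coefficient = 2
x_6 = 3.7500, f(x_6) = 197.753906, coefficient = 1

I ≈ (0.500000/2) × 610.484375 = 152.621094
Exact value: 148.267969
Error: 4.353125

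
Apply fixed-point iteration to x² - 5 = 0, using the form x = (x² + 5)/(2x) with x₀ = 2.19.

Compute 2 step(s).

Equation: x² - 5 = 0
Fixed-point form: x = (x² + 5)/(2x)
x₀ = 2.19

x_1 = g(2.190000) = 2.236553
x_2 = g(2.236553) = 2.236068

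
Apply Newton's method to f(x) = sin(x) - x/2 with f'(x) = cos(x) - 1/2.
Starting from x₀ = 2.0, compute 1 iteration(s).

f(x) = sin(x) - x/2
f'(x) = cos(x) - 1/2
x₀ = 2.0

Newton-Raphson formula: x_{n+1} = x_n - f(x_n)/f'(x_n)

Iteration 1:
  f(2.000000) = -0.090703
  f'(2.000000) = -0.916147
  x_1 = 2.000000 - (-0.090703)/(-0.916147) = 1.900996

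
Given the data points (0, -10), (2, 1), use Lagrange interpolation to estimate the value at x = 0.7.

Lagrange interpolation formula:
P(x) = Σ yᵢ × Lᵢ(x)
where Lᵢ(x) = Π_{j≠i} (x - xⱼ)/(xᵢ - xⱼ)

L_0(0.7) = (0.7 - 2)/(0 - 2) = 0.650000
L_1(0.7) = (0.7 - 0)/(2 - 0) = 0.350000

P(0.7) = (-10)×L_0(0.7) + 1×L_1(0.7)
P(0.7) = -6.150000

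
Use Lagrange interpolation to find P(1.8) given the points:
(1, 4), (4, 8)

Lagrange interpolation formula:
P(x) = Σ yᵢ × Lᵢ(x)
where Lᵢ(x) = Π_{j≠i} (x - xⱼ)/(xᵢ - xⱼ)

L_0(1.8) = (1.8 - 4)/(1 - 4) = 0.733333
L_1(1.8) = (1.8 - 1)/(4 - 1) = 0.266667

P(1.8) = 4×L_0(1.8) + 8×L_1(1.8)
P(1.8) = 5.066667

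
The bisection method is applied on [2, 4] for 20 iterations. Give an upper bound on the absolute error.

Bisection error bound: |error| ≤ (b-a)/2^n
|error| ≤ (4 - 2)/2^20 = 2/2^20
|error| ≤ 0.0000019073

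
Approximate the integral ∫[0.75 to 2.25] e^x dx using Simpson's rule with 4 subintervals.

f(x) = e^x
a = 0.75, b = 2.25, n = 4
h = (b - a)/n = 0.375000

Simpson's rule: (h/3)[f(x₀) + 4f(x₁) + 2f(x₂) + ... + f(xₙ)]

x_0 = 0.7500, f(x_0) = 2.117000, coefficient = 1
x_1 = 1.1250, f(x_1) = 3.080217, coefficient = 4
x_2 = 1.5000, f(x_2) = 4.481689, coefficient = 2
x_3 = 1.8750, f(x_3) = 6.520819, coefficient = 4
x_4 = 2.2500, f(x_4) = 9.487736, coefficient = 1

I ≈ (0.375000/3) × 58.972258 = 7.371532
Exact value: 7.370736
Error: 0.000796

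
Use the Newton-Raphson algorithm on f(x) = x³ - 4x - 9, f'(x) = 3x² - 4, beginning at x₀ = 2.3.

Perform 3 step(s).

f(x) = x³ - 4x - 9
f'(x) = 3x² - 4
x₀ = 2.3

Newton-Raphson formula: x_{n+1} = x_n - f(x_n)/f'(x_n)

Iteration 1:
  f(2.300000) = -6.033000
  f'(2.300000) = 11.870000
  x_1 = 2.300000 - (-6.033000)/11.870000 = 2.808256
Iteration 2:
  f(2.808256) = 1.913732
  f'(2.808256) = 19.658907
  x_2 = 2.808256 - 1.913732/19.658907 = 2.710909
Iteration 3:
  f(2.710909) = 0.078914
  f'(2.710909) = 18.047087
  x_3 = 2.710909 - 0.078914/18.047087 = 2.706537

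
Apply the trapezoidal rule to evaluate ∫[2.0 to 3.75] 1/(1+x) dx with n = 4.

f(x) = 1/(1+x)
a = 2.0, b = 3.75, n = 4
h = (b - a)/n = 0.437500

Trapezoidal rule: (h/2)[f(x₀) + 2f(x₁) + 2f(x₂) + ... + f(xₙ)]

x_0 = 2.0000, f(x_0) = 0.333333, coefficient = 1
x_1 = 2.4375, f(x_1) = 0.290909, coefficient = 2
x_2 = 2.8750, f(x_2) = 0.258065, coefficient = 2
x_3 = 3.3125, f(x_3) = 0.231884, coefficient = 2
x_4 = 3.7500, f(x_4) = 0.210526, coefficient = 1

I ≈ (0.437500/2) × 2.105575 = 0.460595
Exact value: 0.459532
Error: 0.001062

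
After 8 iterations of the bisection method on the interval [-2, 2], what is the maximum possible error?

Bisection error bound: |error| ≤ (b-a)/2^n
|error| ≤ (2 - (-2))/2^8 = 4/2^8
|error| ≤ 0.0156250000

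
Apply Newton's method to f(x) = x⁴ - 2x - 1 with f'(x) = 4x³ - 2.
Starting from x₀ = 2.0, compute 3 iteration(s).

f(x) = x⁴ - 2x - 1
f'(x) = 4x³ - 2
x₀ = 2.0

Newton-Raphson formula: x_{n+1} = x_n - f(x_n)/f'(x_n)

Iteration 1:
  f(2.000000) = 11.000000
  f'(2.000000) = 30.000000
  x_1 = 2.000000 - 11.000000/30.000000 = 1.633333
Iteration 2:
  f(1.633333) = 2.850372
  f'(1.633333) = 15.429481
  x_2 = 1.633333 - 2.850372/15.429481 = 1.448598
Iteration 3:
  f(1.448598) = 0.506238
  f'(1.448598) = 10.159160
  x_3 = 1.448598 - 0.506238/10.159160 = 1.398767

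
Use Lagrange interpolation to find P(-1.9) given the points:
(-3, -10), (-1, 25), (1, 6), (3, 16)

Lagrange interpolation formula:
P(x) = Σ yᵢ × Lᵢ(x)
where Lᵢ(x) = Π_{j≠i} (x - xⱼ)/(xᵢ - xⱼ)

L_0(-1.9) = (-1.9 - (-1))/(-3 - (-1)) × (-1.9 - 1)/(-3 - 1) × (-1.9 - 3)/(-3 - 3) = 0.266437
L_1(-1.9) = (-1.9 - (-3))/(-1 - (-3)) × (-1.9 - 1)/(-1 - 1) × (-1.9 - 3)/(-1 - 3) = 0.976938
L_2(-1.9) = (-1.9 - (-3))/(1 - (-3)) × (-1.9 - (-1))/(1 - (-1)) × (-1.9 - 3)/(1 - 3) = -0.303187
L_3(-1.9) = (-1.9 - (-3))/(3 - (-3)) × (-1.9 - (-1))/(3 - (-1)) × (-1.9 - 1)/(3 - 1) = 0.059812

P(-1.9) = (-10)×L_0(-1.9) + 25×L_1(-1.9) + 6×L_2(-1.9) + 16×L_3(-1.9)
P(-1.9) = 20.896937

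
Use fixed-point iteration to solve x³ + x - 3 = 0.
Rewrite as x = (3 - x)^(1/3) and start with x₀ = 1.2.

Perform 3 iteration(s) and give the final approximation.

Equation: x³ + x - 3 = 0
Fixed-point form: x = (3 - x)^(1/3)
x₀ = 1.2

x_1 = g(1.200000) = 1.216440
x_2 = g(1.216440) = 1.212726
x_3 = g(1.212726) = 1.213567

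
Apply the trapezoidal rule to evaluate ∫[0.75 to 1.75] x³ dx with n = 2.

f(x) = x³
a = 0.75, b = 1.75, n = 2
h = (b - a)/n = 0.500000

Trapezoidal rule: (h/2)[f(x₀) + 2f(x₁) + 2f(x₂) + ... + f(xₙ)]

x_0 = 0.7500, f(x_0) = 0.421875, coefficient = 1
x_1 = 1.2500, f(x_1) = 1.953125, coefficient = 2
x_2 = 1.7500, f(x_2) = 5.359375, coefficient = 1

I ≈ (0.500000/2) × 9.687500 = 2.421875
Exact value: 2.265625
Error: 0.156250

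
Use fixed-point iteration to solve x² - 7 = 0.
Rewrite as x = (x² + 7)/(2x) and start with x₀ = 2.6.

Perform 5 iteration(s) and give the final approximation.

Equation: x² - 7 = 0
Fixed-point form: x = (x² + 7)/(2x)
x₀ = 2.6

x_1 = g(2.600000) = 2.646154
x_2 = g(2.646154) = 2.645751
x_3 = g(2.645751) = 2.645751
x_4 = g(2.645751) = 2.645751
x_5 = g(2.645751) = 2.645751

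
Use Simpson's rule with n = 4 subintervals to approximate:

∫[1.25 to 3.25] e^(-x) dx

f(x) = e^(-x)
a = 1.25, b = 3.25, n = 4
h = (b - a)/n = 0.500000

Simpson's rule: (h/3)[f(x₀) + 4f(x₁) + 2f(x₂) + ... + f(xₙ)]

x_0 = 1.2500, f(x_0) = 0.286505, coefficient = 1
x_1 = 1.7500, f(x_1) = 0.173774, coefficient = 4
x_2 = 2.2500, f(x_2) = 0.105399, coefficient = 2
x_3 = 2.7500, f(x_3) = 0.063928, coefficient = 4
x_4 = 3.2500, f(x_4) = 0.038774, coefficient = 1

I ≈ (0.500000/3) × 1.486885 = 0.247814
Exact value: 0.247731
Error: 0.000084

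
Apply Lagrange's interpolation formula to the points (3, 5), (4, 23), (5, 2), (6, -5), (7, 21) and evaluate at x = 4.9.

Lagrange interpolation formula:
P(x) = Σ yᵢ × Lᵢ(x)
where Lᵢ(x) = Π_{j≠i} (x - xⱼ)/(xᵢ - xⱼ)

L_0(4.9) = (4.9 - 4)/(3 - 4) × (4.9 - 5)/(3 - 5) × (4.9 - 6)/(3 - 6) × (4.9 - 7)/(3 - 7) = -0.008662
L_1(4.9) = (4.9 - 3)/(4 - 3) × (4.9 - 5)/(4 - 5) × (4.9 - 6)/(4 - 6) × (4.9 - 7)/(4 - 7) = 0.073150
L_2(4.9) = (4.9 - 3)/(5 - 3) × (4.9 - 4)/(5 - 4) × (4.9 - 6)/(5 - 6) × (4.9 - 7)/(5 - 7) = 0.987525
L_3(4.9) = (4.9 - 3)/(6 - 3) × (4.9 - 4)/(6 - 4) × (4.9 - 5)/(6 - 5) × (4.9 - 7)/(6 - 7) = -0.059850
L_4(4.9) = (4.9 - 3)/(7 - 3) × (4.9 - 4)/(7 - 4) × (4.9 - 5)/(7 - 5) × (4.9 - 6)/(7 - 6) = 0.007837

P(4.9) = 5×L_0(4.9) + 23×L_1(4.9) + 2×L_2(4.9) + (-5)×L_3(4.9) + 21×L_4(4.9)
P(4.9) = 4.078025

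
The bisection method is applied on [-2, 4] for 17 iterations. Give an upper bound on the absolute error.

Bisection error bound: |error| ≤ (b-a)/2^n
|error| ≤ (4 - (-2))/2^17 = 6/2^17
|error| ≤ 0.0000457764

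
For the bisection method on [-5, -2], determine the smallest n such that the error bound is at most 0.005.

We need (b-a)/2^n ≤ 0.005
(-2 - (-5))/2^n ≤ 0.005
3/2^n ≤ 0.005
2^n ≥ 600
n ≥ log₂(600) = 9.23
n ≥ 10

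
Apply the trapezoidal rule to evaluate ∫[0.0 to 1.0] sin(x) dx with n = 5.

f(x) = sin(x)
a = 0.0, b = 1.0, n = 5
h = (b - a)/n = 0.200000

Trapezoidal rule: (h/2)[f(x₀) + 2f(x₁) + 2f(x₂) + ... + f(xₙ)]

x_0 = 0.0000, f(x_0) = 0.000000, coefficient = 1
x_1 = 0.2000, f(x_1) = 0.198669, coefficient = 2
x_2 = 0.4000, f(x_2) = 0.389418, coefficient = 2
x_3 = 0.6000, f(x_3) = 0.564642, coefficient = 2
x_4 = 0.8000, f(x_4) = 0.717356, coefficient = 2
x_5 = 1.0000, f(x_5) = 0.841471, coefficient = 1

I ≈ (0.200000/2) × 4.581643 = 0.458164
Exact value: 0.459698
Error: 0.001533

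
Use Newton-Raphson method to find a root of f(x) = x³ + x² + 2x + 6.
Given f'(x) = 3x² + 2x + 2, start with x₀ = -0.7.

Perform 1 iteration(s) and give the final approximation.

f(x) = x³ + x² + 2x + 6
f'(x) = 3x² + 2x + 2
x₀ = -0.7

Newton-Raphson formula: x_{n+1} = x_n - f(x_n)/f'(x_n)

Iteration 1:
  f(-0.700000) = 4.747000
  f'(-0.700000) = 2.070000
  x_1 = -0.700000 - 4.747000/2.070000 = -2.993237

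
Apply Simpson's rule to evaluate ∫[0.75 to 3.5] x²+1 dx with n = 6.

f(x) = x²+1
a = 0.75, b = 3.5, n = 6
h = (b - a)/n = 0.458333

Simpson's rule: (h/3)[f(x₀) + 4f(x₁) + 2f(x₂) + ... + f(xₙ)]

x_0 = 0.7500, f(x_0) = 1.562500, coefficient = 1
x_1 = 1.2083, f(x_1) = 2.460069, coefficient = 4
x_2 = 1.6667, f(x_2) = 3.777778, coefficient = 2
x_3 = 2.1250, f(x_3) = 5.515625, coefficient = 4
x_4 = 2.5833, f(x_4) = 7.673611, coefficient = 2
x_5 = 3.0417, f(x_5) = 10.251736, coefficient = 4
x_6 = 3.5000, f(x_6) = 13.250000, coefficient = 1

I ≈ (0.458333/3) × 110.625000 = 16.901042
Exact value: 16.901042
Error: 0.000000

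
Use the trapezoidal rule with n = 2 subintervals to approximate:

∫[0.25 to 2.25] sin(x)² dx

f(x) = sin(x)²
a = 0.25, b = 2.25, n = 2
h = (b - a)/n = 1.000000

Trapezoidal rule: (h/2)[f(x₀) + 2f(x₁) + 2f(x₂) + ... + f(xₙ)]

x_0 = 0.2500, f(x_0) = 0.061209, coefficient = 1
x_1 = 1.2500, f(x_1) = 0.900572, coefficient = 2
x_2 = 2.2500, f(x_2) = 0.605398, coefficient = 1

I ≈ (1.000000/2) × 2.467750 = 1.233875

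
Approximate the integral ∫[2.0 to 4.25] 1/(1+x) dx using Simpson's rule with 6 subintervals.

f(x) = 1/(1+x)
a = 2.0, b = 4.25, n = 6
h = (b - a)/n = 0.375000

Simpson's rule: (h/3)[f(x₀) + 4f(x₁) + 2f(x₂) + ... + f(xₙ)]

x_0 = 2.0000, f(x_0) = 0.333333, coefficient = 1
x_1 = 2.3750, f(x_1) = 0.296296, coefficient = 4
x_2 = 2.7500, f(x_2) = 0.266667, coefficient = 2
x_3 = 3.1250, f(x_3) = 0.242424, coefficient = 4
x_4 = 3.5000, f(x_4) = 0.222222, coefficient = 2
x_5 = 3.8750, f(x_5) = 0.205128, coefficient = 4
x_6 = 4.2500, f(x_6) = 0.190476, coefficient = 1

I ≈ (0.375000/3) × 4.476982 = 0.559623
Exact value: 0.559616
Error: 0.000007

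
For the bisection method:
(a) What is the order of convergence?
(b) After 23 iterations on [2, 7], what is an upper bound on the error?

(a) Bisection has linear (order 1) convergence; the error is halved each step.

(b) Error bound = (b-a)/2^n = (7 - 2)/2^{23}
    = 5/2^{23}

(a) 1 (linear); (b) error ≤ 5.96e-07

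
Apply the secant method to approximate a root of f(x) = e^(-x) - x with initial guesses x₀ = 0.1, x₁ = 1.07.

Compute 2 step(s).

f(x) = e^(-x) - x
x₀ = 0.1, x₁ = 1.07

Secant formula: x_{n+1} = x_n - f(x_n)(x_n - x_{n-1})/(f(x_n) - f(x_{n-1}))

Iteration 1:
  f(0.100000) = 0.804837
  f(1.070000) = -0.726991
  x_2 = 1.070000 - (-0.726991)×(1.070000 - 0.100000)/(-0.726991 - 0.804837)
       = 0.609647
Iteration 2:
  f(1.070000) = -0.726991
  f(0.609647) = -0.066105
  x_3 = 0.609647 - (-0.066105)×(0.609647 - 1.070000)/(-0.066105 - (-0.726991))
       = 0.563601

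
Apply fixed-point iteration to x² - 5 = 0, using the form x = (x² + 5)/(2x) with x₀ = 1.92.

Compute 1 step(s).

Equation: x² - 5 = 0
Fixed-point form: x = (x² + 5)/(2x)
x₀ = 1.92

x_1 = g(1.920000) = 2.262083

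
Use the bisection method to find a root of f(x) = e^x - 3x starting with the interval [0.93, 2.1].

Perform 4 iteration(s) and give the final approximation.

f(x) = e^x - 3x
Initial interval: [0.93, 2.1]

Iteration 1:
  c_1 = (0.930000 + 2.100000)/2 = 1.515000
  f(c_1) = f(1.515000) = 0.004421
  f(a) × f(c) < 0, new interval: [0.930000, 1.515000]
Iteration 2:
  c_2 = (0.930000 + 1.515000)/2 = 1.222500
  f(c_2) = f(1.222500) = -0.271834
  f(a) × f(c) ≥ 0, new interval: [1.222500, 1.515000]
Iteration 3:
  c_3 = (1.222500 + 1.515000)/2 = 1.368750
  f(c_3) = f(1.368750) = -0.175815
  f(a) × f(c) ≥ 0, new interval: [1.368750, 1.515000]
Iteration 4:
  c_4 = (1.368750 + 1.515000)/2 = 1.441875
  f(c_4) = f(1.441875) = -0.097008
  f(a) × f(c) ≥ 0, new interval: [1.441875, 1.515000]

After 4 iteration(s), the approximation is c_4 = 1.441875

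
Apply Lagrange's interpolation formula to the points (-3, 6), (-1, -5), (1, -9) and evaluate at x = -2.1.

Lagrange interpolation formula:
P(x) = Σ yᵢ × Lᵢ(x)
where Lᵢ(x) = Π_{j≠i} (x - xⱼ)/(xᵢ - xⱼ)

L_0(-2.1) = (-2.1 - (-1))/(-3 - (-1)) × (-2.1 - 1)/(-3 - 1) = 0.426250
L_1(-2.1) = (-2.1 - (-3))/(-1 - (-3)) × (-2.1 - 1)/(-1 - 1) = 0.697500
L_2(-2.1) = (-2.1 - (-3))/(1 - (-3)) × (-2.1 - (-1))/(1 - (-1)) = -0.123750

P(-2.1) = 6×L_0(-2.1) + (-5)×L_1(-2.1) + (-9)×L_2(-2.1)
P(-2.1) = 0.183750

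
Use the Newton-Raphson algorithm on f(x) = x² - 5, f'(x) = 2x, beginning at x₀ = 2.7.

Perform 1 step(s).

f(x) = x² - 5
f'(x) = 2x
x₀ = 2.7

Newton-Raphson formula: x_{n+1} = x_n - f(x_n)/f'(x_n)

Iteration 1:
  f(2.700000) = 2.290000
  f'(2.700000) = 5.400000
  x_1 = 2.700000 - 2.290000/5.400000 = 2.275926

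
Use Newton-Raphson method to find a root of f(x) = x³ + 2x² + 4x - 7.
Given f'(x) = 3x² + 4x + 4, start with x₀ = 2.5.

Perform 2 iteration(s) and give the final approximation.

f(x) = x³ + 2x² + 4x - 7
f'(x) = 3x² + 4x + 4
x₀ = 2.5

Newton-Raphson formula: x_{n+1} = x_n - f(x_n)/f'(x_n)

Iteration 1:
  f(2.500000) = 31.125000
  f'(2.500000) = 32.750000
  x_1 = 2.500000 - 31.125000/32.750000 = 1.549618
Iteration 2:
  f(1.549618) = 7.722232
  f'(1.549618) = 17.402424
  x_2 = 1.549618 - 7.722232/17.402424 = 1.105874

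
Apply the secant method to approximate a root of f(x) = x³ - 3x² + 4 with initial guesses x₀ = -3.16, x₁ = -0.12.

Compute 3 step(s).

f(x) = x³ - 3x² + 4
x₀ = -3.16, x₁ = -0.12

Secant formula: x_{n+1} = x_n - f(x_n)(x_n - x_{n-1})/(f(x_n) - f(x_{n-1}))

Iteration 1:
  f(-3.160000) = -57.511296
  f(-0.120000) = 3.955072
  x_2 = -0.120000 - 3.955072×(-0.120000 - (-3.160000))/(3.955072 - (-57.511296))
       = -0.315610
Iteration 2:
  f(-0.120000) = 3.955072
  f(-0.315610) = 3.669734
  x_3 = -0.315610 - 3.669734×(-0.315610 - (-0.120000))/(3.669734 - 3.955072)
       = -2.831346
Iteration 3:
  f(-0.315610) = 3.669734
  f(-2.831346) = -42.747091
  x_4 = -2.831346 - (-42.747091)×(-2.831346 - (-0.315610))/(-42.747091 - 3.669734)
       = -0.514505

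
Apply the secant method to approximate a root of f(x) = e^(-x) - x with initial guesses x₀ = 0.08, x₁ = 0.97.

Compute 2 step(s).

f(x) = e^(-x) - x
x₀ = 0.08, x₁ = 0.97

Secant formula: x_{n+1} = x_n - f(x_n)(x_n - x_{n-1})/(f(x_n) - f(x_{n-1}))

Iteration 1:
  f(0.080000) = 0.843116
  f(0.970000) = -0.590917
  x_2 = 0.970000 - (-0.590917)×(0.970000 - 0.080000)/(-0.590917 - 0.843116)
       = 0.603261
Iteration 2:
  f(0.970000) = -0.590917
  f(0.603261) = -0.056236
  x_3 = 0.603261 - (-0.056236)×(0.603261 - 0.970000)/(-0.056236 - (-0.590917))
       = 0.564689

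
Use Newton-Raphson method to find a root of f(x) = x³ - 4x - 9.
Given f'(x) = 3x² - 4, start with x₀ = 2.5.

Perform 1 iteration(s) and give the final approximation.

f(x) = x³ - 4x - 9
f'(x) = 3x² - 4
x₀ = 2.5

Newton-Raphson formula: x_{n+1} = x_n - f(x_n)/f'(x_n)

Iteration 1:
  f(2.500000) = -3.375000
  f'(2.500000) = 14.750000
  x_1 = 2.500000 - (-3.375000)/14.750000 = 2.728814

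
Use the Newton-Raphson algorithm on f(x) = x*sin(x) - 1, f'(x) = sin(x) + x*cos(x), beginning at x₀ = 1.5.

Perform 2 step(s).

f(x) = x*sin(x) - 1
f'(x) = sin(x) + x*cos(x)
x₀ = 1.5

Newton-Raphson formula: x_{n+1} = x_n - f(x_n)/f'(x_n)

Iteration 1:
  f(1.500000) = 0.496242
  f'(1.500000) = 1.103601
  x_1 = 1.500000 - 0.496242/1.103601 = 1.050342
Iteration 2:
  f(1.050342) = -0.088730
  f'(1.050342) = 1.389902
  x_2 = 1.050342 - (-0.088730)/1.389902 = 1.114181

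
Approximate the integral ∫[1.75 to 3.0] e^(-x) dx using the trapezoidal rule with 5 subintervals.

f(x) = e^(-x)
a = 1.75, b = 3.0, n = 5
h = (b - a)/n = 0.250000

Trapezoidal rule: (h/2)[f(x₀) + 2f(x₁) + 2f(x₂) + ... + f(xₙ)]

x_0 = 1.7500, f(x_0) = 0.173774, coefficient = 1
x_1 = 2.0000, f(x_1) = 0.135335, coefficient = 2
x_2 = 2.2500, f(x_2) = 0.105399, coefficient = 2
x_3 = 2.5000, f(x_3) = 0.082085, coefficient = 2
x_4 = 2.7500, f(x_4) = 0.063928, coefficient = 2
x_5 = 3.0000, f(x_5) = 0.049787, coefficient = 1

I ≈ (0.250000/2) × 0.997056 = 0.124632
Exact value: 0.123987
Error: 0.000645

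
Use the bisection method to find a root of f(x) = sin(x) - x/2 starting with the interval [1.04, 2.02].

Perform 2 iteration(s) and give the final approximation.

f(x) = sin(x) - x/2
Initial interval: [1.04, 2.02]

Iteration 1:
  c_1 = (1.040000 + 2.020000)/2 = 1.530000
  f(c_1) = f(1.530000) = 0.234168
  f(a) × f(c) ≥ 0, new interval: [1.530000, 2.020000]
Iteration 2:
  c_2 = (1.530000 + 2.020000)/2 = 1.775000
  f(c_2) = f(1.775000) = 0.091723
  f(a) × f(c) ≥ 0, new interval: [1.775000, 2.020000]

After 2 iteration(s), the approximation is c_2 = 1.775000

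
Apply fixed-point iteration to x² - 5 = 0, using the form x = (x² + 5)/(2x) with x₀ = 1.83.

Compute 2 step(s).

Equation: x² - 5 = 0
Fixed-point form: x = (x² + 5)/(2x)
x₀ = 1.83

x_1 = g(1.830000) = 2.281120
x_2 = g(2.281120) = 2.236513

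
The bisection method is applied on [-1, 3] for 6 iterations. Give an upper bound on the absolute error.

Bisection error bound: |error| ≤ (b-a)/2^n
|error| ≤ (3 - (-1))/2^6 = 4/2^6
|error| ≤ 0.0625000000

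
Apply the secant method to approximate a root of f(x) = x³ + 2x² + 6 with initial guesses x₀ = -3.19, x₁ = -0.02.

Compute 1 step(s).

f(x) = x³ + 2x² + 6
x₀ = -3.19, x₁ = -0.02

Secant formula: x_{n+1} = x_n - f(x_n)(x_n - x_{n-1})/(f(x_n) - f(x_{n-1}))

Iteration 1:
  f(-3.190000) = -6.109559
  f(-0.020000) = 6.000792
  x_2 = -0.020000 - 6.000792×(-0.020000 - (-3.190000))/(6.000792 - (-6.109559))
       = -1.590765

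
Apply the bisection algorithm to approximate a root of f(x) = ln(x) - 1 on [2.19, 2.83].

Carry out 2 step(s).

f(x) = ln(x) - 1
Initial interval: [2.19, 2.83]

Iteration 1:
  c_1 = (2.190000 + 2.830000)/2 = 2.510000
  f(c_1) = f(2.510000) = -0.079717
  f(a) × f(c) ≥ 0, new interval: [2.510000, 2.830000]
Iteration 2:
  c_2 = (2.510000 + 2.830000)/2 = 2.670000
  f(c_2) = f(2.670000) = -0.017922
  f(a) × f(c) ≥ 0, new interval: [2.670000, 2.830000]

After 2 iteration(s), the approximation is c_2 = 2.670000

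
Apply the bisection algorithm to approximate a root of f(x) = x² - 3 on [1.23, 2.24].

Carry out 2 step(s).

f(x) = x² - 3
Initial interval: [1.23, 2.24]

Iteration 1:
  c_1 = (1.230000 + 2.240000)/2 = 1.735000
  f(c_1) = f(1.735000) = 0.010225
  f(a) × f(c) < 0, new interval: [1.230000, 1.735000]
Iteration 2:
  c_2 = (1.230000 + 1.735000)/2 = 1.482500
  f(c_2) = f(1.482500) = -0.802194
  f(a) × f(c) ≥ 0, new interval: [1.482500, 1.735000]

After 2 iteration(s), the approximation is c_2 = 1.482500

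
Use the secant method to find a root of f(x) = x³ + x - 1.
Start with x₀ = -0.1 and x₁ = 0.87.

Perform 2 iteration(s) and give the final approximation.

f(x) = x³ + x - 1
x₀ = -0.1, x₁ = 0.87

Secant formula: x_{n+1} = x_n - f(x_n)(x_n - x_{n-1})/(f(x_n) - f(x_{n-1}))

Iteration 1:
  f(-0.100000) = -1.101000
  f(0.870000) = 0.528503
  x_2 = 0.870000 - 0.528503×(0.870000 - (-0.100000))/(0.528503 - (-1.101000))
       = 0.555396
Iteration 2:
  f(0.870000) = 0.528503
  f(0.555396) = -0.273284
  x_3 = 0.555396 - (-0.273284)×(0.555396 - 0.870000)/(-0.273284 - 0.528503)
       = 0.662627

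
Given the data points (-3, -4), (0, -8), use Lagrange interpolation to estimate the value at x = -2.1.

Lagrange interpolation formula:
P(x) = Σ yᵢ × Lᵢ(x)
where Lᵢ(x) = Π_{j≠i} (x - xⱼ)/(xᵢ - xⱼ)

L_0(-2.1) = (-2.1 - 0)/(-3 - 0) = 0.700000
L_1(-2.1) = (-2.1 - (-3))/(0 - (-3)) = 0.300000

P(-2.1) = (-4)×L_0(-2.1) + (-8)×L_1(-2.1)
P(-2.1) = -5.200000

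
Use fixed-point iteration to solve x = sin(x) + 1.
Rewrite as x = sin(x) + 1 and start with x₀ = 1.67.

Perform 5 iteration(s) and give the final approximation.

Equation: x = sin(x) + 1
Fixed-point form: x = sin(x) + 1
x₀ = 1.67

x_1 = g(1.670000) = 1.995083
x_2 = g(1.995083) = 1.911332
x_3 = g(1.911332) = 1.942576
x_4 = g(1.942576) = 1.931682
x_5 = g(1.931682) = 1.935584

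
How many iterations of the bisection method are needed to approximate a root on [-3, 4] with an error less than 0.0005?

We need (b-a)/2^n ≤ 0.0005
(4 - (-3))/2^n ≤ 0.0005
7/2^n ≤ 0.0005
2^n ≥ 14000
n ≥ log₂(14000) = 13.77
n ≥ 14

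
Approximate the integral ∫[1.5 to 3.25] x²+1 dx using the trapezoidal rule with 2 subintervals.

f(x) = x²+1
a = 1.5, b = 3.25, n = 2
h = (b - a)/n = 0.875000

Trapezoidal rule: (h/2)[f(x₀) + 2f(x₁) + 2f(x₂) + ... + f(xₙ)]

x_0 = 1.5000, f(x_0) = 3.250000, coefficient = 1
x_1 = 2.3750, f(x_1) = 6.640625, coefficient = 2
x_2 = 3.2500, f(x_2) = 11.562500, coefficient = 1

I ≈ (0.875000/2) × 28.093750 = 12.291016
Exact value: 12.067708
Error: 0.223307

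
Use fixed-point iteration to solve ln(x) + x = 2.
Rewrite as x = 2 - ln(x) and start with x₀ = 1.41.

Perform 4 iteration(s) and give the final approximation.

Equation: ln(x) + x = 2
Fixed-point form: x = 2 - ln(x)
x₀ = 1.41

x_1 = g(1.410000) = 1.656410
x_2 = g(1.656410) = 1.495347
x_3 = g(1.495347) = 1.597642
x_4 = g(1.597642) = 1.531471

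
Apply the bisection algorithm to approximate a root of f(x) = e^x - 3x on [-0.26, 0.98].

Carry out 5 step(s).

f(x) = e^x - 3x
Initial interval: [-0.26, 0.98]

Iteration 1:
  c_1 = (-0.260000 + 0.980000)/2 = 0.360000
  f(c_1) = f(0.360000) = 0.353329
  f(a) × f(c) ≥ 0, new interval: [0.360000, 0.980000]
Iteration 2:
  c_2 = (0.360000 + 0.980000)/2 = 0.670000
  f(c_2) = f(0.670000) = -0.055763
  f(a) × f(c) < 0, new interval: [0.360000, 0.670000]
Iteration 3:
  c_3 = (0.360000 + 0.670000)/2 = 0.515000
  f(c_3) = f(0.515000) = 0.128639
  f(a) × f(c) ≥ 0, new interval: [0.515000, 0.670000]
Iteration 4:
  c_4 = (0.515000 + 0.670000)/2 = 0.592500
  f(c_4) = f(0.592500) = 0.031004
  f(a) × f(c) ≥ 0, new interval: [0.592500, 0.670000]
Iteration 5:
  c_5 = (0.592500 + 0.670000)/2 = 0.631250
  f(c_5) = f(0.631250) = -0.013791
  f(a) × f(c) < 0, new interval: [0.592500, 0.631250]

After 5 iteration(s), the approximation is c_5 = 0.631250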